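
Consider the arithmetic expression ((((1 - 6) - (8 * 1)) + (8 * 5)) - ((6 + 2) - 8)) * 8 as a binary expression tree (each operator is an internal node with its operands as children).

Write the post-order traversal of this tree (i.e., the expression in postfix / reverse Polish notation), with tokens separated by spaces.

1 6 - 8 1 * - 8 5 * + 6 2 + 8 - - 8 *

Post-order on an expression tree gives postfix notation: for each operator, emit left operand, right operand, then the operator.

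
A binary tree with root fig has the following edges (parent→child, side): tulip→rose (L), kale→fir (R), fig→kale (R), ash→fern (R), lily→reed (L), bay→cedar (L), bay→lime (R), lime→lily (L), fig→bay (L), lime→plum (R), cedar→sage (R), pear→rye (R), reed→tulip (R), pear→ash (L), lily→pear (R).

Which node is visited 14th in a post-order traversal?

Post-order visits the left subtree, then the right subtree, then the node.
At fig: go left to bay.
  At bay: go left to cedar.
    At cedar: no left child.
    At cedar: go right to sage.
      sage is a leaf — visit sage.
    Visit cedar.
  At bay: go right to lime.
    At lime: go left to lily.
      At lily: go left to reed.
        At reed: no left child.
        At reed: go right to tulip.
          At tulip: go left to rose.
            rose is a leaf — visit rose.
          At tulip: no right child.
          Visit tulip.
        Visit reed.
      At lily: go right to pear.
        At pear: go left to ash.
          At ash: no left child.
          At ash: go right to fern.
            fern is a leaf — visit fern.
          Visit ash.
        At pear: go right to rye.
          rye is a leaf — visit rye.
        Visit pear.
      Visit lily.
    At lime: go right to plum.
      plum is a leaf — visit plum.
    Visit lime.
  Visit bay.
At fig: go right to kale.
  At kale: no left child.
  At kale: go right to fir.
    fir is a leaf — visit fir.
  Visit kale.
Visit fig.
Full post-order sequence: sage, cedar, rose, tulip, reed, fern, ash, rye, pear, lily, plum, lime, bay, fir, kale, fig.

fir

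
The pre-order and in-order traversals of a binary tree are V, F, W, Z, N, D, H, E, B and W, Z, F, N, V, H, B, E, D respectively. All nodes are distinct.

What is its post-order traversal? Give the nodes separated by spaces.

Z W N F B E H D V

The first element of pre-order is the root; it splits in-order into left and right subtrees.
Root V: left subtree has 4 nodes {W, Z, F, N}, right has 4 {H, B, E, D}.
  Root F: left subtree has 2 nodes {W, Z}, right has 1 {N}.
    Root W: left subtree has 0 nodes { }, right has 1 {Z}.
  Root D: left subtree has 3 nodes {H, B, E}, right has 0 { }.
    Root H: left subtree has 0 nodes { }, right has 2 {B, E}.
      Root E: left subtree has 1 node {B}, right has 0 { }.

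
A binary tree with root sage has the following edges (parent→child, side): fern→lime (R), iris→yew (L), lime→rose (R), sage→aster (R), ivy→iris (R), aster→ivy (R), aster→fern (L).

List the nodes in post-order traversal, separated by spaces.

Post-order visits the left subtree, then the right subtree, then the node.
At sage: no left child.
At sage: go right to aster.
  At aster: go left to fern.
    At fern: no left child.
    At fern: go right to lime.
      At lime: no left child.
      At lime: go right to rose.
        rose is a leaf — visit rose.
      Visit lime.
    Visit fern.
  At aster: go right to ivy.
    At ivy: no left child.
    At ivy: go right to iris.
      At iris: go left to yew.
        yew is a leaf — visit yew.
      At iris: no right child.
      Visit iris.
    Visit ivy.
  Visit aster.
Visit sage.

rose lime fern yew iris ivy aster sage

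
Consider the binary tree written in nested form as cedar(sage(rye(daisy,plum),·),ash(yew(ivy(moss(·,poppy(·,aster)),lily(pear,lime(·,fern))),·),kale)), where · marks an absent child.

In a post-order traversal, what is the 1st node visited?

daisy

Post-order visits the left subtree, then the right subtree, then the node.
At cedar: go left to sage.
  At sage: go left to rye.
    At rye: go left to daisy.
      daisy is a leaf — visit daisy.
    At rye: go right to plum.
      plum is a leaf — visit plum.
    Visit rye.
  At sage: no right child.
  Visit sage.
At cedar: go right to ash.
  At ash: go left to yew.
    At yew: go left to ivy.
      At ivy: go left to moss.
        At moss: no left child.
        At moss: go right to poppy.
          At poppy: no left child.
          At poppy: go right to aster.
            aster is a leaf — visit aster.
          Visit poppy.
        Visit moss.
      At ivy: go right to lily.
        At lily: go left to pear.
          pear is a leaf — visit pear.
        At lily: go right to lime.
          At lime: no left child.
          At lime: go right to fern.
            fern is a leaf — visit fern.
          Visit lime.
        Visit lily.
      Visit ivy.
    At yew: no right child.
    Visit yew.
  At ash: go right to kale.
    kale is a leaf — visit kale.
  Visit ash.
Visit cedar.
Full post-order sequence: daisy, plum, rye, sage, aster, poppy, moss, pear, fern, lime, lily, ivy, yew, kale, ash, cedar.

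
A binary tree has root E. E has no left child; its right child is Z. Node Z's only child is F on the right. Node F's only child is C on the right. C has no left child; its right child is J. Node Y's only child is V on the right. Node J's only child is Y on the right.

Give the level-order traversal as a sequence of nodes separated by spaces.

E Z F C J Y V

Level-order visits nodes level by level from the root, left to right within each level.
Level 0: E
Level 1: Z
Level 2: F
Level 3: C
Level 4: J
Level 5: Y
Level 6: V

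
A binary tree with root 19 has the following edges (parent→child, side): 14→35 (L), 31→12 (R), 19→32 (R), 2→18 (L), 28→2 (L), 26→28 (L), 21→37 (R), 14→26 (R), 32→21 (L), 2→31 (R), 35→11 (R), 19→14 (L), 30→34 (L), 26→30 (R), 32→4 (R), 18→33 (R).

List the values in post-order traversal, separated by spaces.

11 35 33 18 12 31 2 28 34 30 26 14 37 21 4 32 19

Post-order visits the left subtree, then the right subtree, then the node.
At 19: go left to 14.
  At 14: go left to 35.
    At 35: no left child.
    At 35: go right to 11.
      11 is a leaf — visit 11.
    Visit 35.
  At 14: go right to 26.
    At 26: go left to 28.
      At 28: go left to 2.
        At 2: go left to 18.
          At 18: no left child.
          At 18: go right to 33.
            33 is a leaf — visit 33.
          Visit 18.
        At 2: go right to 31.
          At 31: no left child.
          At 31: go right to 12.
            12 is a leaf — visit 12.
          Visit 31.
        Visit 2.
      At 28: no right child.
      Visit 28.
    At 26: go right to 30.
      At 30: go left to 34.
        34 is a leaf — visit 34.
      At 30: no right child.
      Visit 30.
    Visit 26.
  Visit 14.
At 19: go right to 32.
  At 32: go left to 21.
    At 21: no left child.
    At 21: go right to 37.
      37 is a leaf — visit 37.
    Visit 21.
  At 32: go right to 4.
    4 is a leaf — visit 4.
  Visit 32.
Visit 19.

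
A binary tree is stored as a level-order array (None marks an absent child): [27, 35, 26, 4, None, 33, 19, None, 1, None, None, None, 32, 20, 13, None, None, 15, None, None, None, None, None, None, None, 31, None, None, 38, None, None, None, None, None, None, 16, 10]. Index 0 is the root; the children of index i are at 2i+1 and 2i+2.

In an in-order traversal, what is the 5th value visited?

In-order visits the left subtree, then the node, then the right subtree.
At 27: go left to 35.
  At 35: go left to 4.
    At 4: no left child.
    Visit 4.
    At 4: go right to 1.
      At 1: go left to 15.
        At 15: go left to 16.
          16 is a leaf — visit 16.
        Visit 15.
        At 15: go right to 10.
          10 is a leaf — visit 10.
      Visit 1.
      At 1: no right child.
  Visit 35.
  At 35: no right child.
Visit 27.
At 27: go right to 26.
  At 26: go left to 33.
    At 33: no left child.
    Visit 33.
    At 33: go right to 32.
      At 32: go left to 31.
        31 is a leaf — visit 31.
      Visit 32.
      At 32: no right child.
  Visit 26.
  At 26: go right to 19.
    At 19: go left to 20.
      At 20: no left child.
      Visit 20.
      At 20: go right to 38.
        38 is a leaf — visit 38.
    Visit 19.
    At 19: go right to 13.
      13 is a leaf — visit 13.
Full in-order sequence: 4, 16, 15, 10, 1, 35, 27, 33, 31, 32, 26, 20, 38, 19, 13.

1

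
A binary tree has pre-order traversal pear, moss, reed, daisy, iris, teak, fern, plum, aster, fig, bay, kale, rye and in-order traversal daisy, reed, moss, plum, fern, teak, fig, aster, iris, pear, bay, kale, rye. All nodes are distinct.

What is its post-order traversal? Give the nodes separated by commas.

The first element of pre-order is the root; it splits in-order into left and right subtrees.
Root pear: left subtree has 9 nodes {daisy, reed, moss, plum, fern, teak, fig, aster, iris}, right has 3 {bay, kale, rye}.
  Root moss: left subtree has 2 nodes {daisy, reed}, right has 6 {plum, fern, teak, fig, aster, iris}.
    Root reed: left subtree has 1 node {daisy}, right has 0 { }.
    Root iris: left subtree has 5 nodes {plum, fern, teak, fig, aster}, right has 0 { }.
      Root teak: left subtree has 2 nodes {plum, fern}, right has 2 {fig, aster}.
        Root fern: left subtree has 1 node {plum}, right has 0 { }.
        Root aster: left subtree has 1 node {fig}, right has 0 { }.
  Root bay: left subtree has 0 nodes { }, right has 2 {kale, rye}.
    Root kale: left subtree has 0 nodes { }, right has 1 {rye}.

daisy, reed, plum, fern, fig, aster, teak, iris, moss, rye, kale, bay, pear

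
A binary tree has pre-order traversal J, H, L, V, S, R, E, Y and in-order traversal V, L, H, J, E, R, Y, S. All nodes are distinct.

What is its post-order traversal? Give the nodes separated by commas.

The first element of pre-order is the root; it splits in-order into left and right subtrees.
Root J: left subtree has 3 nodes {V, L, H}, right has 4 {E, R, Y, S}.
  Root H: left subtree has 2 nodes {V, L}, right has 0 { }.
    Root L: left subtree has 1 node {V}, right has 0 { }.
  Root S: left subtree has 3 nodes {E, R, Y}, right has 0 { }.
    Root R: left subtree has 1 node {E}, right has 1 {Y}.

V, L, H, E, Y, R, S, J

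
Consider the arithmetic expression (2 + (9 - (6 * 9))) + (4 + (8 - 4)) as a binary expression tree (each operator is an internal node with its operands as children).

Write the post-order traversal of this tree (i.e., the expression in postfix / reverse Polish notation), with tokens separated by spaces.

Post-order on an expression tree gives postfix notation: for each operator, emit left operand, right operand, then the operator.

2 9 6 9 * - + 4 8 4 - + +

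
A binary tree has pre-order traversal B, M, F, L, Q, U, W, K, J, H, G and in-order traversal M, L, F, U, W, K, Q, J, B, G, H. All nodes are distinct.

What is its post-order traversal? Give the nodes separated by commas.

L, K, W, U, J, Q, F, M, G, H, B

The first element of pre-order is the root; it splits in-order into left and right subtrees.
Root B: left subtree has 8 nodes {M, L, F, U, W, K, Q, J}, right has 2 {G, H}.
  Root M: left subtree has 0 nodes { }, right has 7 {L, F, U, W, K, Q, J}.
    Root F: left subtree has 1 node {L}, right has 5 {U, W, K, Q, J}.
      Root Q: left subtree has 3 nodes {U, W, K}, right has 1 {J}.
        Root U: left subtree has 0 nodes { }, right has 2 {W, K}.
          Root W: left subtree has 0 nodes { }, right has 1 {K}.
  Root H: left subtree has 1 node {G}, right has 0 { }.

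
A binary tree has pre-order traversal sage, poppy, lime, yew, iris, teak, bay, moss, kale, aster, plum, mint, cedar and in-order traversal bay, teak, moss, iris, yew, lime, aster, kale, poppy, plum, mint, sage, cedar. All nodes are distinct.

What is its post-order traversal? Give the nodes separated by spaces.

The first element of pre-order is the root; it splits in-order into left and right subtrees.
Root sage: left subtree has 11 nodes {bay, teak, moss, iris, yew, lime, aster, kale, poppy, plum, mint}, right has 1 {cedar}.
  Root poppy: left subtree has 8 nodes {bay, teak, moss, iris, yew, lime, aster, kale}, right has 2 {plum, mint}.
    Root lime: left subtree has 5 nodes {bay, teak, moss, iris, yew}, right has 2 {aster, kale}.
      Root yew: left subtree has 4 nodes {bay, teak, moss, iris}, right has 0 { }.
        Root iris: left subtree has 3 nodes {bay, teak, moss}, right has 0 { }.
          Root teak: left subtree has 1 node {bay}, right has 1 {moss}.
      Root kale: left subtree has 1 node {aster}, right has 0 { }.
    Root plum: left subtree has 0 nodes { }, right has 1 {mint}.

bay moss teak iris yew aster kale lime mint plum poppy cedar sage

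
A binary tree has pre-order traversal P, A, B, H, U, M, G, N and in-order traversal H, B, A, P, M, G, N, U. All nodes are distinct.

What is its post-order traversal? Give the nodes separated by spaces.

The first element of pre-order is the root; it splits in-order into left and right subtrees.
Root P: left subtree has 3 nodes {H, B, A}, right has 4 {M, G, N, U}.
  Root A: left subtree has 2 nodes {H, B}, right has 0 { }.
    Root B: left subtree has 1 node {H}, right has 0 { }.
  Root U: left subtree has 3 nodes {M, G, N}, right has 0 { }.
    Root M: left subtree has 0 nodes { }, right has 2 {G, N}.
      Root G: left subtree has 0 nodes { }, right has 1 {N}.

H B A N G M U P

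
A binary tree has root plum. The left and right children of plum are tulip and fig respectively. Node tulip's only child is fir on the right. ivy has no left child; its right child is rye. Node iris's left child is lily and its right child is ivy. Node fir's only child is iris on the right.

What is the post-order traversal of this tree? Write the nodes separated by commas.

lily, rye, ivy, iris, fir, tulip, fig, plum

Post-order visits the left subtree, then the right subtree, then the node.
At plum: go left to tulip.
  At tulip: no left child.
  At tulip: go right to fir.
    At fir: no left child.
    At fir: go right to iris.
      At iris: go left to lily.
        lily is a leaf — visit lily.
      At iris: go right to ivy.
        At ivy: no left child.
        At ivy: go right to rye.
          rye is a leaf — visit rye.
        Visit ivy.
      Visit iris.
    Visit fir.
  Visit tulip.
At plum: go right to fig.
  fig is a leaf — visit fig.
Visit plum.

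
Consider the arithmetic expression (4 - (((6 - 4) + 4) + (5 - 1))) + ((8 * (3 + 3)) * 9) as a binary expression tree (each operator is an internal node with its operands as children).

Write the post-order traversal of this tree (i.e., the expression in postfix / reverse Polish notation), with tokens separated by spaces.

Post-order on an expression tree gives postfix notation: for each operator, emit left operand, right operand, then the operator.

4 6 4 - 4 + 5 1 - + - 8 3 3 + * 9 * +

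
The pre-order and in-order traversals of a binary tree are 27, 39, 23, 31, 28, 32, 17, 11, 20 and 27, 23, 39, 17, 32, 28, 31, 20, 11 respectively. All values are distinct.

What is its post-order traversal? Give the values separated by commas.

The first element of pre-order is the root; it splits in-order into left and right subtrees.
Root 27: left subtree has 0 nodes { }, right has 8 {23, 39, 17, 32, 28, 31, 20, 11}.
  Root 39: left subtree has 1 node {23}, right has 6 {17, 32, 28, 31, 20, 11}.
    Root 31: left subtree has 3 nodes {17, 32, 28}, right has 2 {20, 11}.
      Root 28: left subtree has 2 nodes {17, 32}, right has 0 { }.
        Root 32: left subtree has 1 node {17}, right has 0 { }.
      Root 11: left subtree has 1 node {20}, right has 0 { }.

23, 17, 32, 28, 20, 11, 31, 39, 27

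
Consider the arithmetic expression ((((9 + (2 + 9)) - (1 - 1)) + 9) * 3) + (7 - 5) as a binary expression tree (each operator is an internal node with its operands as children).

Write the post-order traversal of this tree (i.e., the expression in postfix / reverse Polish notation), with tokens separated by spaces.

9 2 9 + + 1 1 - - 9 + 3 * 7 5 - +

Post-order on an expression tree gives postfix notation: for each operator, emit left operand, right operand, then the operator.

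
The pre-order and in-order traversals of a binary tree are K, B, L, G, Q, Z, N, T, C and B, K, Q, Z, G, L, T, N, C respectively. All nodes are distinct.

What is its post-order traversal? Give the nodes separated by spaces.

The first element of pre-order is the root; it splits in-order into left and right subtrees.
Root K: left subtree has 1 node {B}, right has 7 {Q, Z, G, L, T, N, C}.
  Root L: left subtree has 3 nodes {Q, Z, G}, right has 3 {T, N, C}.
    Root G: left subtree has 2 nodes {Q, Z}, right has 0 { }.
      Root Q: left subtree has 0 nodes { }, right has 1 {Z}.
    Root N: left subtree has 1 node {T}, right has 1 {C}.

B Z Q G T C N L K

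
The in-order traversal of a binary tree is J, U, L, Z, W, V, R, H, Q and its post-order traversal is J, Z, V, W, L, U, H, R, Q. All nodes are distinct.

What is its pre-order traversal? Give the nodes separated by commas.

Q, R, U, J, L, W, Z, V, H

The last element of post-order is the root; it splits in-order into left and right subtrees.
Root Q: left subtree has 8 nodes {J, U, L, Z, W, V, R, H}, right has 0 { }.
  Root R: left subtree has 6 nodes {J, U, L, Z, W, V}, right has 1 {H}.
    Root U: left subtree has 1 node {J}, right has 4 {L, Z, W, V}.
      Root L: left subtree has 0 nodes { }, right has 3 {Z, W, V}.
        Root W: left subtree has 1 node {Z}, right has 1 {V}.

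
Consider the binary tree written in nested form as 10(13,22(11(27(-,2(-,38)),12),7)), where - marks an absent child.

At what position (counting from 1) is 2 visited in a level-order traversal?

Level-order visits nodes level by level from the root, left to right within each level.
Level 0: 10
Level 1: 13, 22
Level 2: 11, 7
Level 3: 27, 12
Level 4: 2
Level 5: 38
Full level-order sequence: 10, 13, 22, 11, 7, 27, 12, 2, 38.

8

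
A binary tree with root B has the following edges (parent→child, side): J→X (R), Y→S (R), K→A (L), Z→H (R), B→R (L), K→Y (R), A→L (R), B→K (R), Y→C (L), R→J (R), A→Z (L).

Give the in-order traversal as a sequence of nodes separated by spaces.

R J X B Z H A L K C Y S

In-order visits the left subtree, then the node, then the right subtree.
At B: go left to R.
  At R: no left child.
  Visit R.
  At R: go right to J.
    At J: no left child.
    Visit J.
    At J: go right to X.
      X is a leaf — visit X.
Visit B.
At B: go right to K.
  At K: go left to A.
    At A: go left to Z.
      At Z: no left child.
      Visit Z.
      At Z: go right to H.
        H is a leaf — visit H.
    Visit A.
    At A: go right to L.
      L is a leaf — visit L.
  Visit K.
  At K: go right to Y.
    At Y: go left to C.
      C is a leaf — visit C.
    Visit Y.
    At Y: go right to S.
      S is a leaf — visit S.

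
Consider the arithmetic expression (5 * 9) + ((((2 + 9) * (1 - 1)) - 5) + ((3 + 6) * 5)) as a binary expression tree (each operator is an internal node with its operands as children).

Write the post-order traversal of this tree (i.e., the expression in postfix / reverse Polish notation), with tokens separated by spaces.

5 9 * 2 9 + 1 1 - * 5 - 3 6 + 5 * + +

Post-order on an expression tree gives postfix notation: for each operator, emit left operand, right operand, then the operator.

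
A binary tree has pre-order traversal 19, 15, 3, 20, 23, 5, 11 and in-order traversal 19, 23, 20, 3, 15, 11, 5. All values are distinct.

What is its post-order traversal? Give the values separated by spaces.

23 20 3 11 5 15 19

The first element of pre-order is the root; it splits in-order into left and right subtrees.
Root 19: left subtree has 0 nodes { }, right has 6 {23, 20, 3, 15, 11, 5}.
  Root 15: left subtree has 3 nodes {23, 20, 3}, right has 2 {11, 5}.
    Root 3: left subtree has 2 nodes {23, 20}, right has 0 { }.
      Root 20: left subtree has 1 node {23}, right has 0 { }.
    Root 5: left subtree has 1 node {11}, right has 0 { }.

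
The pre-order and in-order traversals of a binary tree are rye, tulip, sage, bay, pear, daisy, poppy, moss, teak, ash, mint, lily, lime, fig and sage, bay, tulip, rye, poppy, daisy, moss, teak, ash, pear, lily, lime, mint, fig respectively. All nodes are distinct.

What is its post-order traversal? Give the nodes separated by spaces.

bay sage tulip poppy ash teak moss daisy lime lily fig mint pear rye

The first element of pre-order is the root; it splits in-order into left and right subtrees.
Root rye: left subtree has 3 nodes {sage, bay, tulip}, right has 10 {poppy, daisy, moss, teak, ash, pear, lily, lime, mint, fig}.
  Root tulip: left subtree has 2 nodes {sage, bay}, right has 0 { }.
    Root sage: left subtree has 0 nodes { }, right has 1 {bay}.
  Root pear: left subtree has 5 nodes {poppy, daisy, moss, teak, ash}, right has 4 {lily, lime, mint, fig}.
    Root daisy: left subtree has 1 node {poppy}, right has 3 {moss, teak, ash}.
      Root moss: left subtree has 0 nodes { }, right has 2 {teak, ash}.
        Root teak: left subtree has 0 nodes { }, right has 1 {ash}.
    Root mint: left subtree has 2 nodes {lily, lime}, right has 1 {fig}.
      Root lily: left subtree has 0 nodes { }, right has 1 {lime}.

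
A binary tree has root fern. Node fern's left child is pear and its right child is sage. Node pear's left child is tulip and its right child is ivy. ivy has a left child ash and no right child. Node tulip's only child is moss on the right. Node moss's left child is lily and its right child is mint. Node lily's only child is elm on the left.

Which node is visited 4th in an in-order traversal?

In-order visits the left subtree, then the node, then the right subtree.
At fern: go left to pear.
  At pear: go left to tulip.
    At tulip: no left child.
    Visit tulip.
    At tulip: go right to moss.
      At moss: go left to lily.
        At lily: go left to elm.
          elm is a leaf — visit elm.
        Visit lily.
        At lily: no right child.
      Visit moss.
      At moss: go right to mint.
        mint is a leaf — visit mint.
  Visit pear.
  At pear: go right to ivy.
    At ivy: go left to ash.
      ash is a leaf — visit ash.
    Visit ivy.
    At ivy: no right child.
Visit fern.
At fern: go right to sage.
  sage is a leaf — visit sage.
Full in-order sequence: tulip, elm, lily, moss, mint, pear, ash, ivy, fern, sage.

moss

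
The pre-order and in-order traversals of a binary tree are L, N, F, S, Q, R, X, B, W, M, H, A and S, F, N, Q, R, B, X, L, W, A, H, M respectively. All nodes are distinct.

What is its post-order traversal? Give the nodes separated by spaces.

S F B X R Q N A H M W L

The first element of pre-order is the root; it splits in-order into left and right subtrees.
Root L: left subtree has 7 nodes {S, F, N, Q, R, B, X}, right has 4 {W, A, H, M}.
  Root N: left subtree has 2 nodes {S, F}, right has 4 {Q, R, B, X}.
    Root F: left subtree has 1 node {S}, right has 0 { }.
    Root Q: left subtree has 0 nodes { }, right has 3 {R, B, X}.
      Root R: left subtree has 0 nodes { }, right has 2 {B, X}.
        Root X: left subtree has 1 node {B}, right has 0 { }.
  Root W: left subtree has 0 nodes { }, right has 3 {A, H, M}.
    Root M: left subtree has 2 nodes {A, H}, right has 0 { }.
      Root H: left subtree has 1 node {A}, right has 0 { }.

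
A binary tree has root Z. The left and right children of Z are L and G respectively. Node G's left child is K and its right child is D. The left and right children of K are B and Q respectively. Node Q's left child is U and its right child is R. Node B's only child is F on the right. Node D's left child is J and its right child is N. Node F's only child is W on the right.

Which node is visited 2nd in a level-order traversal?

L

Level-order visits nodes level by level from the root, left to right within each level.
Level 0: Z
Level 1: L, G
Level 2: K, D
Level 3: B, Q, J, N
Level 4: F, U, R
Level 5: W
Full level-order sequence: Z, L, G, K, D, B, Q, J, N, F, U, R, W.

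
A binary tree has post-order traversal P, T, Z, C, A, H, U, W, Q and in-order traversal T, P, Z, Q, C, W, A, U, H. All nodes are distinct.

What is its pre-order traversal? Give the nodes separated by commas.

The last element of post-order is the root; it splits in-order into left and right subtrees.
Root Q: left subtree has 3 nodes {T, P, Z}, right has 5 {C, W, A, U, H}.
  Root Z: left subtree has 2 nodes {T, P}, right has 0 { }.
    Root T: left subtree has 0 nodes { }, right has 1 {P}.
  Root W: left subtree has 1 node {C}, right has 3 {A, U, H}.
    Root U: left subtree has 1 node {A}, right has 1 {H}.

Q, Z, T, P, W, C, U, A, H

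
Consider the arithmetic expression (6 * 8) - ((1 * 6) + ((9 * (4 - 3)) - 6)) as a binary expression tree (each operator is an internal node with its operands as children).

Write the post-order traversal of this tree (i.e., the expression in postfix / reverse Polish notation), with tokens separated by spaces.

Post-order on an expression tree gives postfix notation: for each operator, emit left operand, right operand, then the operator.

6 8 * 1 6 * 9 4 3 - * 6 - + -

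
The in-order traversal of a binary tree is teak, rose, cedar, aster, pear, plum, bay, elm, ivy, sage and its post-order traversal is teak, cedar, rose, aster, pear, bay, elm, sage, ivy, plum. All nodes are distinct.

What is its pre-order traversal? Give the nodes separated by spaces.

plum pear aster rose teak cedar ivy elm bay sage

The last element of post-order is the root; it splits in-order into left and right subtrees.
Root plum: left subtree has 5 nodes {teak, rose, cedar, aster, pear}, right has 4 {bay, elm, ivy, sage}.
  Root pear: left subtree has 4 nodes {teak, rose, cedar, aster}, right has 0 { }.
    Root aster: left subtree has 3 nodes {teak, rose, cedar}, right has 0 { }.
      Root rose: left subtree has 1 node {teak}, right has 1 {cedar}.
  Root ivy: left subtree has 2 nodes {bay, elm}, right has 1 {sage}.
    Root elm: left subtree has 1 node {bay}, right has 0 { }.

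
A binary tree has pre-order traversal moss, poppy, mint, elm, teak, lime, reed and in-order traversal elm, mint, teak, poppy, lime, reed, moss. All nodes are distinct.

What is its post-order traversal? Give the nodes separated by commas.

The first element of pre-order is the root; it splits in-order into left and right subtrees.
Root moss: left subtree has 6 nodes {elm, mint, teak, poppy, lime, reed}, right has 0 { }.
  Root poppy: left subtree has 3 nodes {elm, mint, teak}, right has 2 {lime, reed}.
    Root mint: left subtree has 1 node {elm}, right has 1 {teak}.
    Root lime: left subtree has 0 nodes { }, right has 1 {reed}.

elm, teak, mint, reed, lime, poppy, moss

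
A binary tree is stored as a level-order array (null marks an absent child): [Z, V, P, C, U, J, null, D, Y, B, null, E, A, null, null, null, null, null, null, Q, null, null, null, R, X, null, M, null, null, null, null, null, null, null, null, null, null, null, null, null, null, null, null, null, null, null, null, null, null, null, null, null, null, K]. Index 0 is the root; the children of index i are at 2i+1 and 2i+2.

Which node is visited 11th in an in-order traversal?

In-order visits the left subtree, then the node, then the right subtree.
At Z: go left to V.
  At V: go left to C.
    At C: go left to D.
      D is a leaf — visit D.
    Visit C.
    At C: go right to Y.
      Y is a leaf — visit Y.
  Visit V.
  At V: go right to U.
    At U: go left to B.
      At B: go left to Q.
        Q is a leaf — visit Q.
      Visit B.
      At B: no right child.
    Visit U.
    At U: no right child.
Visit Z.
At Z: go right to P.
  At P: go left to J.
    At J: go left to E.
      At E: go left to R.
        R is a leaf — visit R.
      Visit E.
      At E: go right to X.
        X is a leaf — visit X.
    Visit J.
    At J: go right to A.
      At A: no left child.
      Visit A.
      At A: go right to M.
        At M: go left to K.
          K is a leaf — visit K.
        Visit M.
        At M: no right child.
  Visit P.
  At P: no right child.
Full in-order sequence: D, C, Y, V, Q, B, U, Z, R, E, X, J, A, K, M, P.

X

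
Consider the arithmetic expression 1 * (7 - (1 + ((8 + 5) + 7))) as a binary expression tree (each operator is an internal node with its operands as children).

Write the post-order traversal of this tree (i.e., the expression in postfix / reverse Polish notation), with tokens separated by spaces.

Post-order on an expression tree gives postfix notation: for each operator, emit left operand, right operand, then the operator.

1 7 1 8 5 + 7 + + - *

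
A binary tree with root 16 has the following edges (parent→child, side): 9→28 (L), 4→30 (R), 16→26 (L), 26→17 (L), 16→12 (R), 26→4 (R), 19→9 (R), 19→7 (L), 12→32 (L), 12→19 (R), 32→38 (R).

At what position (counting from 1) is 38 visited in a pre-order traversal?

8

Pre-order visits the node, then its left subtree, then its right subtree.
Visit 16.
At 16: go left to 26.
  Visit 26.
  At 26: go left to 17.
    17 is a leaf — visit 17.
  At 26: go right to 4.
    Visit 4.
    At 4: no left child.
    At 4: go right to 30.
      30 is a leaf — visit 30.
At 16: go right to 12.
  Visit 12.
  At 12: go left to 32.
    Visit 32.
    At 32: no left child.
    At 32: go right to 38.
      38 is a leaf — visit 38.
  At 12: go right to 19.
    Visit 19.
    At 19: go left to 7.
      7 is a leaf — visit 7.
    At 19: go right to 9.
      Visit 9.
      At 9: go left to 28.
        28 is a leaf — visit 28.
      At 9: no right child.
Full pre-order sequence: 16, 26, 17, 4, 30, 12, 32, 38, 19, 7, 9, 28.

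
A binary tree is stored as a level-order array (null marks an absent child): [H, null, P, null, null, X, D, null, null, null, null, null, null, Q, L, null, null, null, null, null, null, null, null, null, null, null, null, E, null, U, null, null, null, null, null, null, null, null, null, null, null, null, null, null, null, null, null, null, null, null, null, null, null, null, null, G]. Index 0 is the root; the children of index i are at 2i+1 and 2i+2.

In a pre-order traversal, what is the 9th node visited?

Pre-order visits the node, then its left subtree, then its right subtree.
Visit H.
At H: no left child.
At H: go right to P.
  Visit P.
  At P: go left to X.
    X is a leaf — visit X.
  At P: go right to D.
    Visit D.
    At D: go left to Q.
      Visit Q.
      At Q: go left to E.
        Visit E.
        At E: go left to G.
          G is a leaf — visit G.
        At E: no right child.
      At Q: no right child.
    At D: go right to L.
      Visit L.
      At L: go left to U.
        U is a leaf — visit U.
      At L: no right child.
Full pre-order sequence: H, P, X, D, Q, E, G, L, U.

U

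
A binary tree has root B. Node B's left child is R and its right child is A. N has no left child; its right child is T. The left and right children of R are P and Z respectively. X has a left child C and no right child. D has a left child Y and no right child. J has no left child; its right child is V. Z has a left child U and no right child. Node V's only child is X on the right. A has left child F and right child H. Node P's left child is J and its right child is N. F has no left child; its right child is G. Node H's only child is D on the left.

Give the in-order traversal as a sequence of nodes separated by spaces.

In-order visits the left subtree, then the node, then the right subtree.
At B: go left to R.
  At R: go left to P.
    At P: go left to J.
      At J: no left child.
      Visit J.
      At J: go right to V.
        At V: no left child.
        Visit V.
        At V: go right to X.
          At X: go left to C.
            C is a leaf — visit C.
          Visit X.
          At X: no right child.
    Visit P.
    At P: go right to N.
      At N: no left child.
      Visit N.
      At N: go right to T.
        T is a leaf — visit T.
  Visit R.
  At R: go right to Z.
    At Z: go left to U.
      U is a leaf — visit U.
    Visit Z.
    At Z: no right child.
Visit B.
At B: go right to A.
  At A: go left to F.
    At F: no left child.
    Visit F.
    At F: go right to G.
      G is a leaf — visit G.
  Visit A.
  At A: go right to H.
    At H: go left to D.
      At D: go left to Y.
        Y is a leaf — visit Y.
      Visit D.
      At D: no right child.
    Visit H.
    At H: no right child.

J V C X P N T R U Z B F G A Y D H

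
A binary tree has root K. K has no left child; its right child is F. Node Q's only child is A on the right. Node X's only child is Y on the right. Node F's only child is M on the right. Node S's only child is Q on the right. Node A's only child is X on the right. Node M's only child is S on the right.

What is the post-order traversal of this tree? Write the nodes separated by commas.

Post-order visits the left subtree, then the right subtree, then the node.
At K: no left child.
At K: go right to F.
  At F: no left child.
  At F: go right to M.
    At M: no left child.
    At M: go right to S.
      At S: no left child.
      At S: go right to Q.
        At Q: no left child.
        At Q: go right to A.
          At A: no left child.
          At A: go right to X.
            At X: no left child.
            At X: go right to Y.
              Y is a leaf — visit Y.
            Visit X.
          Visit A.
        Visit Q.
      Visit S.
    Visit M.
  Visit F.
Visit K.

Y, X, A, Q, S, M, F, K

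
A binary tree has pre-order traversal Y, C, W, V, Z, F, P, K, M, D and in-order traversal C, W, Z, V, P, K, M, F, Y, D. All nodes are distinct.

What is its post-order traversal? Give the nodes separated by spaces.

Z M K P F V W C D Y

The first element of pre-order is the root; it splits in-order into left and right subtrees.
Root Y: left subtree has 8 nodes {C, W, Z, V, P, K, M, F}, right has 1 {D}.
  Root C: left subtree has 0 nodes { }, right has 7 {W, Z, V, P, K, M, F}.
    Root W: left subtree has 0 nodes { }, right has 6 {Z, V, P, K, M, F}.
      Root V: left subtree has 1 node {Z}, right has 4 {P, K, M, F}.
        Root F: left subtree has 3 nodes {P, K, M}, right has 0 { }.
          Root P: left subtree has 0 nodes { }, right has 2 {K, M}.
            Root K: left subtree has 0 nodes { }, right has 1 {M}.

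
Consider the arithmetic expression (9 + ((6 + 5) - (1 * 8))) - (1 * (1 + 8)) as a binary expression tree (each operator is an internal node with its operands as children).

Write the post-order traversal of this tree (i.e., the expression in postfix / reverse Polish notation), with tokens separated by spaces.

Post-order on an expression tree gives postfix notation: for each operator, emit left operand, right operand, then the operator.

9 6 5 + 1 8 * - + 1 1 8 + * -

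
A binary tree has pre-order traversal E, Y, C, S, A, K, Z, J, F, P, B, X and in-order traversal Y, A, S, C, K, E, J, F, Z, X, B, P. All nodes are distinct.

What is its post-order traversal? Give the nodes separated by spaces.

The first element of pre-order is the root; it splits in-order into left and right subtrees.
Root E: left subtree has 5 nodes {Y, A, S, C, K}, right has 6 {J, F, Z, X, B, P}.
  Root Y: left subtree has 0 nodes { }, right has 4 {A, S, C, K}.
    Root C: left subtree has 2 nodes {A, S}, right has 1 {K}.
      Root S: left subtree has 1 node {A}, right has 0 { }.
  Root Z: left subtree has 2 nodes {J, F}, right has 3 {X, B, P}.
    Root J: left subtree has 0 nodes { }, right has 1 {F}.
    Root P: left subtree has 2 nodes {X, B}, right has 0 { }.
      Root B: left subtree has 1 node {X}, right has 0 { }.

A S K C Y F J X B P Z E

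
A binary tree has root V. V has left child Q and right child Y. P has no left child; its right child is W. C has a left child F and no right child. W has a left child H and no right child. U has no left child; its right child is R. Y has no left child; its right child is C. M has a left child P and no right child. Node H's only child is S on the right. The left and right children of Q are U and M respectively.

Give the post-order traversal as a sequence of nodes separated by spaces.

Post-order visits the left subtree, then the right subtree, then the node.
At V: go left to Q.
  At Q: go left to U.
    At U: no left child.
    At U: go right to R.
      R is a leaf — visit R.
    Visit U.
  At Q: go right to M.
    At M: go left to P.
      At P: no left child.
      At P: go right to W.
        At W: go left to H.
          At H: no left child.
          At H: go right to S.
            S is a leaf — visit S.
          Visit H.
        At W: no right child.
        Visit W.
      Visit P.
    At M: no right child.
    Visit M.
  Visit Q.
At V: go right to Y.
  At Y: no left child.
  At Y: go right to C.
    At C: go left to F.
      F is a leaf — visit F.
    At C: no right child.
    Visit C.
  Visit Y.
Visit V.

R U S H W P M Q F C Y V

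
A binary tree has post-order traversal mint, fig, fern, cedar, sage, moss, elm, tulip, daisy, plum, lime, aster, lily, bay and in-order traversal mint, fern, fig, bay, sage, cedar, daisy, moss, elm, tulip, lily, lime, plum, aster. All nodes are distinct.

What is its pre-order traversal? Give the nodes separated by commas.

The last element of post-order is the root; it splits in-order into left and right subtrees.
Root bay: left subtree has 3 nodes {mint, fern, fig}, right has 10 {sage, cedar, daisy, moss, elm, tulip, lily, lime, plum, aster}.
  Root fern: left subtree has 1 node {mint}, right has 1 {fig}.
  Root lily: left subtree has 6 nodes {sage, cedar, daisy, moss, elm, tulip}, right has 3 {lime, plum, aster}.
    Root daisy: left subtree has 2 nodes {sage, cedar}, right has 3 {moss, elm, tulip}.
      Root sage: left subtree has 0 nodes { }, right has 1 {cedar}.
      Root tulip: left subtree has 2 nodes {moss, elm}, right has 0 { }.
        Root elm: left subtree has 1 node {moss}, right has 0 { }.
    Root aster: left subtree has 2 nodes {lime, plum}, right has 0 { }.
      Root lime: left subtree has 0 nodes { }, right has 1 {plum}.

bay, fern, mint, fig, lily, daisy, sage, cedar, tulip, elm, moss, aster, lime, plum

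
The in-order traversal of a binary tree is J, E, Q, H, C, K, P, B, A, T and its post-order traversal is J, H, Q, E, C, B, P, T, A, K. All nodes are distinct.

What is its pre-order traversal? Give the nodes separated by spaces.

K C E J Q H A P B T

The last element of post-order is the root; it splits in-order into left and right subtrees.
Root K: left subtree has 5 nodes {J, E, Q, H, C}, right has 4 {P, B, A, T}.
  Root C: left subtree has 4 nodes {J, E, Q, H}, right has 0 { }.
    Root E: left subtree has 1 node {J}, right has 2 {Q, H}.
      Root Q: left subtree has 0 nodes { }, right has 1 {H}.
  Root A: left subtree has 2 nodes {P, B}, right has 1 {T}.
    Root P: left subtree has 0 nodes { }, right has 1 {B}.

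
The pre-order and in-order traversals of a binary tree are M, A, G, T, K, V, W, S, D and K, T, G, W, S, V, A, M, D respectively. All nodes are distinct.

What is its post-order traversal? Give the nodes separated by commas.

K, T, S, W, V, G, A, D, M

The first element of pre-order is the root; it splits in-order into left and right subtrees.
Root M: left subtree has 7 nodes {K, T, G, W, S, V, A}, right has 1 {D}.
  Root A: left subtree has 6 nodes {K, T, G, W, S, V}, right has 0 { }.
    Root G: left subtree has 2 nodes {K, T}, right has 3 {W, S, V}.
      Root T: left subtree has 1 node {K}, right has 0 { }.
      Root V: left subtree has 2 nodes {W, S}, right has 0 { }.
        Root W: left subtree has 0 nodes { }, right has 1 {S}.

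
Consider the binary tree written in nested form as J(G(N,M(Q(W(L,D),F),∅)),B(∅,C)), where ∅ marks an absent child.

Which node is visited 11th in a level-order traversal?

Level-order visits nodes level by level from the root, left to right within each level.
Level 0: J
Level 1: G, B
Level 2: N, M, C
Level 3: Q
Level 4: W, F
Level 5: L, D
Full level-order sequence: J, G, B, N, M, C, Q, W, F, L, D.

D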